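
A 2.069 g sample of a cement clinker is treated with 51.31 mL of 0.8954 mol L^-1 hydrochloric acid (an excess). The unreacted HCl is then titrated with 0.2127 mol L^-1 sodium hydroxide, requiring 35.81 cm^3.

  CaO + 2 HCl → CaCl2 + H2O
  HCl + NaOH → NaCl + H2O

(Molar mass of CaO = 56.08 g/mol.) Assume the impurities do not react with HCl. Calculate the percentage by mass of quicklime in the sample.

n(HCl) added = 0.05131 × 0.8954 = 0.04594 mol
n(NaOH) used in back-titration = 0.03581 × 0.2127 = 7.617 × 10^-3 mol
n(HCl) left over = 7.617 × 10^-3 mol (1:1 ratio)
n(HCl) consumed by analyte = 0.04594 − 7.617 × 10^-3 = 0.03833 mol
From the 1:2 ratio, n(CaO) = 1/2 × 0.03833 = 0.01916 mol
mass of CaO = 0.01916 × 56.08 = 1.075 g
% CaO = 1.075 / 2.069 × 100 = 51.94 %

51.94 %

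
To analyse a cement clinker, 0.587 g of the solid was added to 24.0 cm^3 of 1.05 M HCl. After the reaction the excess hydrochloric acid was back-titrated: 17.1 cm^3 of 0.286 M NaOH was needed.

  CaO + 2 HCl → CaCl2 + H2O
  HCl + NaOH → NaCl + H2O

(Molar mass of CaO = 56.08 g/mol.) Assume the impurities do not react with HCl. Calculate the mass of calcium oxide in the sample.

0.569 g

n(HCl) added = 0.0240 × 1.05 = 0.0252 mol
n(NaOH) used in back-titration = 0.0171 × 0.286 = 4.89 × 10^-3 mol
n(HCl) left over = 4.89 × 10^-3 mol (1:1 ratio)
n(HCl) consumed by analyte = 0.0252 − 4.89 × 10^-3 = 0.0203 mol
From the 1:2 ratio, n(CaO) = 1/2 × 0.0203 = 0.0102 mol
mass of CaO = 0.0102 × 56.08 = 0.569 g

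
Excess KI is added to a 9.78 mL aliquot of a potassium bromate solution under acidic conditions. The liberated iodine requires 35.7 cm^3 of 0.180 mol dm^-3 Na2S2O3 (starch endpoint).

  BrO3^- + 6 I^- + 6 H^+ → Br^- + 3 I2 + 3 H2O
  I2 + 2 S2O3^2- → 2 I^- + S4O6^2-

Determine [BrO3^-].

0.110 mol/L

n(S2O3^2-) = 0.0357 × 0.180 = 6.43 × 10^-3 mol
n(I2) = n(S2O3^2-)/2 = 3.21 × 10^-3 mol
From the 1:3 ratio, n(BrO3^-) in the aliquot = 1/3 × 3.21 × 10^-3 = 1.07 × 10^-3 mol
[BrO3^-] = 1.07 × 10^-3 / 0.00978 = 0.110 mol/L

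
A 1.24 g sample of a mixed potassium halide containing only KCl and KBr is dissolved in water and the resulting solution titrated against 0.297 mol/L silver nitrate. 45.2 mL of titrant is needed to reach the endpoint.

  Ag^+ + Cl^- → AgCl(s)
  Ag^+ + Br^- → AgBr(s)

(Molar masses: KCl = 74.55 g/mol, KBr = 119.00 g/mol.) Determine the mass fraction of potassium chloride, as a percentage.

n(AgNO3) = 0.0452 × 0.297 = 0.0134 mol
Let x = n(KCl), y = n(KBr).
Titrant: 1x + 1y = 0.0134;  mass: 74.55x + 119.00y = 1.24
Solving, x = 8.04 × 10^-3 mol, y = 5.38 × 10^-3 mol
mass of KCl = 8.04 × 10^-3 × 74.55 = 0.600 g
% KCl = 0.600 / 1.24 × 100 = 48.4 %

48.4 %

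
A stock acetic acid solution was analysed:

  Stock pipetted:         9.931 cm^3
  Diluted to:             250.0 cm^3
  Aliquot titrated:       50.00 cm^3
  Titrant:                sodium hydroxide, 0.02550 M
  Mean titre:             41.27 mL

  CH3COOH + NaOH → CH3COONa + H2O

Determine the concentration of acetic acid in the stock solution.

0.5298 M

n(NaOH) = 0.04127 × 0.02550 = 1.052 × 10^-3 mol
n(CH3COOH) in the aliquot = 1.052 × 10^-3 mol (1:1 ratio)
[CH3COOH]_dilute = 1.052 × 10^-3 / 0.05000 = 0.02105 mol/L
Dilution factor = 250.0 / 9.931 = 25.17
[CH3COOH]_stock = 0.02105 × 25.17 = 0.5298 mol/L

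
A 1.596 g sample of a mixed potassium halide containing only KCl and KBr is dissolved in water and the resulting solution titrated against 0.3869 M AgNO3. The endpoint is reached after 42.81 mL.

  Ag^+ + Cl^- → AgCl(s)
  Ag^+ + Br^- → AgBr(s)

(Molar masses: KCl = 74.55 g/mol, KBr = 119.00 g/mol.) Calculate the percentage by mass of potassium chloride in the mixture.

39.41 %

n(AgNO3) = 0.04281 × 0.3869 = 0.01656 mol
Let x = n(KCl), y = n(KBr).
Titrant: 1x + 1y = 0.01656;  mass: 74.55x + 119.00y = 1.596
Solving, x = 8.437 × 10^-3 mol, y = 8.126 × 10^-3 mol
mass of KCl = 8.437 × 10^-3 × 74.55 = 0.6290 g
% KCl = 0.6290 / 1.596 × 100 = 39.41 %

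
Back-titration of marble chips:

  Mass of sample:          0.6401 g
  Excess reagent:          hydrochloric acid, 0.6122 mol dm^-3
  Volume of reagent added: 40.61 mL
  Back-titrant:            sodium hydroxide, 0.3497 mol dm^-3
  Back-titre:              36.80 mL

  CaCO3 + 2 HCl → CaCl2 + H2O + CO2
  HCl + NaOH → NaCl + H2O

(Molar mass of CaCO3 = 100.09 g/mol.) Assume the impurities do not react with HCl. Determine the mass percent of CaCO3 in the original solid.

93.76 %

n(HCl) added = 0.04061 × 0.6122 = 0.02486 mol
n(NaOH) used in back-titration = 0.03680 × 0.3497 = 0.01287 mol
n(HCl) left over = 0.01287 mol (1:1 ratio)
n(HCl) consumed by analyte = 0.02486 − 0.01287 = 0.01199 mol
From the 1:2 ratio, n(CaCO3) = 1/2 × 0.01199 = 5.996 × 10^-3 mol
mass of CaCO3 = 5.996 × 10^-3 × 100.09 = 0.6002 g
% CaCO3 = 0.6002 / 0.6401 × 100 = 93.76 %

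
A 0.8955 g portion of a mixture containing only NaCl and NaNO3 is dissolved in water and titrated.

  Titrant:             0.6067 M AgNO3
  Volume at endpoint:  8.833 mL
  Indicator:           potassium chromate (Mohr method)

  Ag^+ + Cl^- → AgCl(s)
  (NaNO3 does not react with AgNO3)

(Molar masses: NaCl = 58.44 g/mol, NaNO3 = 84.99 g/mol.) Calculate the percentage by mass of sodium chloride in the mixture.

n(AgNO3) = 0.008833 × 0.6067 = 5.359 × 10^-3 mol
Let x = n(NaCl), y = n(NaNO3).
Titrant: 1x = 5.359 × 10^-3;  mass: 58.44x + 84.99y = 0.8955
Solving, x = 5.359 × 10^-3 mol, y = 6.852 × 10^-3 mol
mass of NaCl = 5.359 × 10^-3 × 58.44 = 0.3132 g
% NaCl = 0.3132 / 0.8955 × 100 = 34.97 %

34.97 %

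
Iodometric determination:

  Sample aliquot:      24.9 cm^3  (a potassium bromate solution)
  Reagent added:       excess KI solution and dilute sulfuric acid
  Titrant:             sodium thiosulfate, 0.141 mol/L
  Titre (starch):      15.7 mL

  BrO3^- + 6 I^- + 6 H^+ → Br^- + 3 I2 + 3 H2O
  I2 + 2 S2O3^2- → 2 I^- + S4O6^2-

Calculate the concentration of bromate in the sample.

n(S2O3^2-) = 0.0157 × 0.141 = 2.21 × 10^-3 mol
n(I2) = n(S2O3^2-)/2 = 1.11 × 10^-3 mol
From the 1:3 ratio, n(BrO3^-) in the aliquot = 1/3 × 1.11 × 10^-3 = 3.69 × 10^-4 mol
[BrO3^-] = 3.69 × 10^-4 / 0.0249 = 0.0148 mol/L

0.0148 mol/L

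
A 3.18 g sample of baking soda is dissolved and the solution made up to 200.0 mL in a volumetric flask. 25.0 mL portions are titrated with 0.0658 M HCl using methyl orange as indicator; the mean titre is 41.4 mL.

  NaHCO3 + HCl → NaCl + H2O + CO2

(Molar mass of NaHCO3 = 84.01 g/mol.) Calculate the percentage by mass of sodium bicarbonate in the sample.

57.6 %

n(HCl) per titration = 0.0414 × 0.0658 = 2.72 × 10^-3 mol
n(NaHCO3) in each aliquot = 2.72 × 10^-3 mol (1:1 ratio)
n(NaHCO3) in the whole flask = 2.72 × 10^-3 × 200.0/25.0 = 0.0218 mol
mass of NaHCO3 = 0.0218 × 84.01 = 1.83 g
% NaHCO3 = 1.83 / 3.18 × 100 = 57.6 %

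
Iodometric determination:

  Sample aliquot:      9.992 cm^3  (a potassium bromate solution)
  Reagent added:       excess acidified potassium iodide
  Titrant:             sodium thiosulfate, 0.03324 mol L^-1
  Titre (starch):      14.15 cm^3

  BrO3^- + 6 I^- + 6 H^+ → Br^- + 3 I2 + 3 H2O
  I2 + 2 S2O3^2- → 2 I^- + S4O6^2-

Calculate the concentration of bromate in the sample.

n(S2O3^2-) = 0.01415 × 0.03324 = 4.703 × 10^-4 mol
n(I2) = n(S2O3^2-)/2 = 2.352 × 10^-4 mol
From the 1:3 ratio, n(BrO3^-) in the aliquot = 1/3 × 2.352 × 10^-4 = 7.839 × 10^-5 mol
[BrO3^-] = 7.839 × 10^-5 / 0.009992 = 0.007845 mol/L

0.007845 mol/L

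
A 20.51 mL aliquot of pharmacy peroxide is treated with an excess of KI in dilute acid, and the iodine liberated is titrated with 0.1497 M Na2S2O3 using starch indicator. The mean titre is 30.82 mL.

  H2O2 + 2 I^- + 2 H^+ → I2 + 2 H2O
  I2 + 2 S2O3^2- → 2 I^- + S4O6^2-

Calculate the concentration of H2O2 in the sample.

n(S2O3^2-) = 0.03082 × 0.1497 = 4.614 × 10^-3 mol
n(I2) = n(S2O3^2-)/2 = 2.307 × 10^-3 mol
n(H2O2) in the aliquot = 2.307 × 10^-3 mol (1:1 ratio)
[H2O2] = 2.307 × 10^-3 / 0.02051 = 0.1125 mol/L

0.1125 M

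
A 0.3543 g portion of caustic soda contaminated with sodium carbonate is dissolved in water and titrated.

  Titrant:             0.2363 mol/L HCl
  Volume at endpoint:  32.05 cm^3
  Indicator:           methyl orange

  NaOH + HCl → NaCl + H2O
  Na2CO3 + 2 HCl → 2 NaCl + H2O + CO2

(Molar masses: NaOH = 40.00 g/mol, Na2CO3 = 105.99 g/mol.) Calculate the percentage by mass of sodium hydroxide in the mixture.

n(HCl) = 0.03205 × 0.2363 = 7.573 × 10^-3 mol
Let x = n(NaOH), y = n(Na2CO3).
Titrant: 1x + 2y = 7.573 × 10^-3;  mass: 40.00x + 105.99y = 0.3543
Solving, x = 3.621 × 10^-3 mol, y = 1.976 × 10^-3 mol
mass of NaOH = 3.621 × 10^-3 × 40.00 = 0.1448 g
% NaOH = 0.1448 / 0.3543 × 100 = 40.88 %

40.88 %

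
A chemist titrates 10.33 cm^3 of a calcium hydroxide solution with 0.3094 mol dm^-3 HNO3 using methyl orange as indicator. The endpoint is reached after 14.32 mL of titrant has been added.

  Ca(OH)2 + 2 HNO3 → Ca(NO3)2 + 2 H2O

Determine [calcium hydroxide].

n(HNO3) = 0.01432 L × 0.3094 mol/L = 4.431 × 10^-3 mol
From the 1:2 mole ratio, n(Ca(OH)2) = 1/2 × 4.431 × 10^-3 = 2.215 × 10^-3 mol
[Ca(OH)2] = 2.215 × 10^-3 mol / 0.01033 L = 0.2145 mol/L

0.2145 mol/L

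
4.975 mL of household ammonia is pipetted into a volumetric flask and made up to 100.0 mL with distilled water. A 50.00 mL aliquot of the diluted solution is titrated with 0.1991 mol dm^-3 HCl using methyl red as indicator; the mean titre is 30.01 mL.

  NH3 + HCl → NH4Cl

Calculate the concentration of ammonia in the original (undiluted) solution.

n(HCl) = 0.03001 × 0.1991 = 5.975 × 10^-3 mol
n(NH3) in the aliquot = 5.975 × 10^-3 mol (1:1 ratio)
[NH3]_dilute = 5.975 × 10^-3 / 0.05000 = 0.1195 mol/L
Dilution factor = 100.0 / 4.975 = 20.10
[NH3]_stock = 0.1195 × 20.10 = 2.402 mol/L

2.402 mol/L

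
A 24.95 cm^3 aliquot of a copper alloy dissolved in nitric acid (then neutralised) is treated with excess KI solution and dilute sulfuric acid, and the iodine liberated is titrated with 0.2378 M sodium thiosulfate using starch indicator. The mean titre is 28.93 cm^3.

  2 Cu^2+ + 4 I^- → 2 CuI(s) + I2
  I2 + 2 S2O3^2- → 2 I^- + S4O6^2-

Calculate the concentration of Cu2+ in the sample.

0.2757 M

n(S2O3^2-) = 0.02893 × 0.2378 = 6.880 × 10^-3 mol
n(I2) = n(S2O3^2-)/2 = 3.440 × 10^-3 mol
From the 2:1 ratio, n(Cu2+) in the aliquot = 2/1 × 3.440 × 10^-3 = 6.880 × 10^-3 mol
[Cu2+] = 6.880 × 10^-3 / 0.02495 = 0.2757 mol/L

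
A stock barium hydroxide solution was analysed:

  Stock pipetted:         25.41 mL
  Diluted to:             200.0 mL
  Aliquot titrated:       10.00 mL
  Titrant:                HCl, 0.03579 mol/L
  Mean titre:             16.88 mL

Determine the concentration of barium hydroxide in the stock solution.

Ba(OH)2 + 2 HCl → BaCl2 + 2 H2O
n(HCl) = 0.01688 × 0.03579 = 6.041 × 10^-4 mol
From the 1:2 ratio, n(Ba(OH)2) in the aliquot = 1/2 × 6.041 × 10^-4 = 3.021 × 10^-4 mol
[Ba(OH)2]_dilute = 3.021 × 10^-4 / 0.01000 = 0.03021 mol/L
Dilution factor = 200.0 / 25.41 = 7.871
[Ba(OH)2]_stock = 0.03021 × 7.871 = 0.2378 mol/L

0.2378 mol/L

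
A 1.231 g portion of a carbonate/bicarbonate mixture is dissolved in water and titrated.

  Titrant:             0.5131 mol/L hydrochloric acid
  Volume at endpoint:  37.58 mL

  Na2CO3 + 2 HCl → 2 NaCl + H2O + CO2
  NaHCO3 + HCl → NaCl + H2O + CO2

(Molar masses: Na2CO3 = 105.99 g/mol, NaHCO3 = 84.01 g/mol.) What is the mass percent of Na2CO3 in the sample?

53.98 %

n(HCl) = 0.03758 × 0.5131 = 0.01928 mol
Let x = n(Na2CO3), y = n(NaHCO3).
Titrant: 2x + 1y = 0.01928;  mass: 105.99x + 84.01y = 1.231
Solving, x = 6.270 × 10^-3 mol, y = 6.743 × 10^-3 mol
mass of Na2CO3 = 6.270 × 10^-3 × 105.99 = 0.6645 g
% Na2CO3 = 0.6645 / 1.231 × 100 = 53.98 %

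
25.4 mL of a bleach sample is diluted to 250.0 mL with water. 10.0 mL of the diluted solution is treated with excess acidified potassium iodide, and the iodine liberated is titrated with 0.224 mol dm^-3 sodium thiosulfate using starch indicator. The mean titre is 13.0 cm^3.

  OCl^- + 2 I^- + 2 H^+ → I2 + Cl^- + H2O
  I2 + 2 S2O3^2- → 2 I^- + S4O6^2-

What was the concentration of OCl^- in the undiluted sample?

1.43 mol/L

n(S2O3^2-) = 0.0130 × 0.224 = 2.91 × 10^-3 mol
n(I2) = n(S2O3^2-)/2 = 1.46 × 10^-3 mol
n(OCl^-) in the aliquot = 1.46 × 10^-3 mol (1:1 ratio)
[OCl^-]_dilute = 1.46 × 10^-3 / 0.0100 = 0.146 mol/L
[OCl^-]_original = 0.146 × 250.0/25.4 = 1.43 mol/L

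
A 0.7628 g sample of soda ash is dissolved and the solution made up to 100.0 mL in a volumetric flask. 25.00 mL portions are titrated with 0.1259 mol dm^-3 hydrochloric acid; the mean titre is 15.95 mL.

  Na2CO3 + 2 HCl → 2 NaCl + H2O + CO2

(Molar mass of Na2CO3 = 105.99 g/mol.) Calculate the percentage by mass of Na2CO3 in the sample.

55.80 %

n(HCl) per titration = 0.01595 × 0.1259 = 2.008 × 10^-3 mol
From the 1:2 ratio, n(Na2CO3) in each aliquot = 1/2 × 2.008 × 10^-3 = 1.004 × 10^-3 mol
n(Na2CO3) in the whole flask = 1.004 × 10^-3 × 100.0/25.00 = 4.016 × 10^-3 mol
mass of Na2CO3 = 4.016 × 10^-3 × 105.99 = 0.4257 g
% Na2CO3 = 0.4257 / 0.7628 × 100 = 55.80 %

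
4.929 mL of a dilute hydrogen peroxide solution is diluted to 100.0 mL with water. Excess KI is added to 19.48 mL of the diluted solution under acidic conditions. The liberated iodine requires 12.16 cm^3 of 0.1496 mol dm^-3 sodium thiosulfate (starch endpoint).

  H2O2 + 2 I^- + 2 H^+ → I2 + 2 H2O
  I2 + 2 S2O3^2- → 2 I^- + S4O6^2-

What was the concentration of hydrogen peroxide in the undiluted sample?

n(S2O3^2-) = 0.01216 × 0.1496 = 1.819 × 10^-3 mol
n(I2) = n(S2O3^2-)/2 = 9.096 × 10^-4 mol
n(H2O2) in the aliquot = 9.096 × 10^-4 mol (1:1 ratio)
[H2O2]_dilute = 9.096 × 10^-4 / 0.01948 = 0.04669 mol/L
[H2O2]_original = 0.04669 × 100.0/4.929 = 0.9473 mol/L

0.9473 mol/L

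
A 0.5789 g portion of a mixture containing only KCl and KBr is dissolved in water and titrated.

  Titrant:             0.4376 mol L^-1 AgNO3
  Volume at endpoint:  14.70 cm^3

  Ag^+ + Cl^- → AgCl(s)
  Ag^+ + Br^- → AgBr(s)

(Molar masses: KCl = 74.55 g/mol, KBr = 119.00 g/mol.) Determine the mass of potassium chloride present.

n(AgNO3) = 0.01470 × 0.4376 = 6.433 × 10^-3 mol
Let x = n(KCl), y = n(KBr).
Titrant: 1x + 1y = 6.433 × 10^-3;  mass: 74.55x + 119.00y = 0.5789
Solving, x = 4.198 × 10^-3 mol, y = 2.235 × 10^-3 mol
mass of KCl = 4.198 × 10^-3 × 74.55 = 0.3129 g

0.3129 g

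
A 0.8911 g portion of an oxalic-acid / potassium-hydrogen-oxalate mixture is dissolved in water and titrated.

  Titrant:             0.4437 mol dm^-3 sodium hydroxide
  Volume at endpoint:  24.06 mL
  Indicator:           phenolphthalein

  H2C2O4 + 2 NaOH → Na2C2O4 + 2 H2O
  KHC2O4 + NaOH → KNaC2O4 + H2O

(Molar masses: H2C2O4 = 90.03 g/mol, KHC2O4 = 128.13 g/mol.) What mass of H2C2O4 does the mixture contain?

0.2582 g

n(NaOH) = 0.02406 × 0.4437 = 0.01068 mol
Let x = n(H2C2O4), y = n(KHC2O4).
Titrant: 2x + 1y = 0.01068;  mass: 90.03x + 128.13y = 0.8911
Solving, x = 2.868 × 10^-3 mol, y = 4.939 × 10^-3 mol
mass of H2C2O4 = 2.868 × 10^-3 × 90.03 = 0.2582 g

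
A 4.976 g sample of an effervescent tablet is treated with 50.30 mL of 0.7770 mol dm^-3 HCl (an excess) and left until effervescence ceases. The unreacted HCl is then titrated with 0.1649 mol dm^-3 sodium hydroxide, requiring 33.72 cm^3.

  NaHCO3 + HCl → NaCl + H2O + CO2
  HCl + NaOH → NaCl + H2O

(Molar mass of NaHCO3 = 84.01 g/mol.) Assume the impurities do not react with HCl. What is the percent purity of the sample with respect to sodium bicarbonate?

n(HCl) added = 0.05030 × 0.7770 = 0.03908 mol
n(NaOH) used in back-titration = 0.03372 × 0.1649 = 5.560 × 10^-3 mol
n(HCl) left over = 5.560 × 10^-3 mol (1:1 ratio)
n(HCl) consumed by analyte = 0.03908 − 5.560 × 10^-3 = 0.03352 mol
n(NaHCO3) = 0.03352 mol (1:1 ratio)
mass of NaHCO3 = 0.03352 × 84.01 = 2.816 g
% NaHCO3 = 2.816 / 4.976 × 100 = 56.60 %

56.60 %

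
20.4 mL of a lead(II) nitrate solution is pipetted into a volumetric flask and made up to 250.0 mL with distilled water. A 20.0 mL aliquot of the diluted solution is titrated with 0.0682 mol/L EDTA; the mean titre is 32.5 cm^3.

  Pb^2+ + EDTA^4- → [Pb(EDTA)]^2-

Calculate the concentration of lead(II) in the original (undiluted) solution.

n(EDTA) = 0.0325 × 0.0682 = 2.22 × 10^-3 mol
n(Pb2+) in the aliquot = 2.22 × 10^-3 mol (1:1 ratio)
[Pb2+]_dilute = 2.22 × 10^-3 / 0.0200 = 0.111 mol/L
Dilution factor = 250.0 / 20.4 = 12.25
[Pb2+]_stock = 0.111 × 12.25 = 1.36 mol/L

1.36 mol/L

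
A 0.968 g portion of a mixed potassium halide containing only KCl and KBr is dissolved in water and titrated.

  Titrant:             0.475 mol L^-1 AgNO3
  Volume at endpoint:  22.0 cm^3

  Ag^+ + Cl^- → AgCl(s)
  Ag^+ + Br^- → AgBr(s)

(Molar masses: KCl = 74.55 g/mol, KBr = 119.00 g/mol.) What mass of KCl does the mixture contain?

n(AgNO3) = 0.0220 × 0.475 = 0.0104 mol
Let x = n(KCl), y = n(KBr).
Titrant: 1x + 1y = 0.0104;  mass: 74.55x + 119.00y = 0.968
Solving, x = 6.20 × 10^-3 mol, y = 4.25 × 10^-3 mol
mass of KCl = 6.20 × 10^-3 × 74.55 = 0.462 g

0.462 g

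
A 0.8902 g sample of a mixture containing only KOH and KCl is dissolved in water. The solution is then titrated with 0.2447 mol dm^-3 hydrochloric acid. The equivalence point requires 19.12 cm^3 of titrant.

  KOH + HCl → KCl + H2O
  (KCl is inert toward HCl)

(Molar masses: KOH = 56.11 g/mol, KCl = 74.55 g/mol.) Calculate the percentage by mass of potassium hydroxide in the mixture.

29.49 %

n(HCl) = 0.01912 × 0.2447 = 4.679 × 10^-3 mol
Let x = n(KOH), y = n(KCl).
Titrant: 1x = 4.679 × 10^-3;  mass: 56.11x + 74.55y = 0.8902
Solving, x = 4.679 × 10^-3 mol, y = 8.420 × 10^-3 mol
mass of KOH = 4.679 × 10^-3 × 56.11 = 0.2625 g
% KOH = 0.2625 / 0.8902 × 100 = 29.49 %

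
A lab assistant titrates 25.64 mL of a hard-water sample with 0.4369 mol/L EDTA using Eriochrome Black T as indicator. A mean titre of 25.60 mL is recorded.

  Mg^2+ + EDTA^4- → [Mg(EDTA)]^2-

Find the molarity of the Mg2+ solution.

0.4362 mol/L

n(EDTA) = 0.02560 L × 0.4369 mol/L = 0.01118 mol
n(Mg2+) = 0.01118 mol (1:1 mole ratio)
[Mg2+] = 0.01118 mol / 0.02564 L = 0.4362 mol/L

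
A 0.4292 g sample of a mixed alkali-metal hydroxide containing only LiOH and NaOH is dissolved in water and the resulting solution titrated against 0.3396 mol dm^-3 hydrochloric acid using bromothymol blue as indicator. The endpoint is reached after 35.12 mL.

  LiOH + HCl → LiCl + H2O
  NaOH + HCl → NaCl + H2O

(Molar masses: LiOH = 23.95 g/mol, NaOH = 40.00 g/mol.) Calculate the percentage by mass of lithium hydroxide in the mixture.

n(HCl) = 0.03512 × 0.3396 = 0.01193 mol
Let x = n(LiOH), y = n(NaOH).
Titrant: 1x + 1y = 0.01193;  mass: 23.95x + 40.00y = 0.4292
Solving, x = 2.983 × 10^-3 mol, y = 8.944 × 10^-3 mol
mass of LiOH = 2.983 × 10^-3 × 23.95 = 0.07143 g
% LiOH = 0.07143 / 0.4292 × 100 = 16.64 %

16.64 %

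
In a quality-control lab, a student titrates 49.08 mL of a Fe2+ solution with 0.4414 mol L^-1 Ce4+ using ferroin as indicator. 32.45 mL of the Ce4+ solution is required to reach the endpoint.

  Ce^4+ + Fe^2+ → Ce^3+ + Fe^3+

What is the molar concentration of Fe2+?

n(Ce4+) = 0.03245 L × 0.4414 mol/L = 0.01432 mol
n(Fe2+) = 0.01432 mol (1:1 mole ratio)
[Fe2+] = 0.01432 mol / 0.04908 L = 0.2918 mol/L

0.2918 mol/L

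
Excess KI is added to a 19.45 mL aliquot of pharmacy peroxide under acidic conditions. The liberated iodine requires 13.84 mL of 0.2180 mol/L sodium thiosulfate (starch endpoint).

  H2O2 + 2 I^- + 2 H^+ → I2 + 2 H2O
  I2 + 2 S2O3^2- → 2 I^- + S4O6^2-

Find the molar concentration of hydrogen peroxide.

0.07756 mol/L

n(S2O3^2-) = 0.01384 × 0.2180 = 3.017 × 10^-3 mol
n(I2) = n(S2O3^2-)/2 = 1.509 × 10^-3 mol
n(H2O2) in the aliquot = 1.509 × 10^-3 mol (1:1 ratio)
[H2O2] = 1.509 × 10^-3 / 0.01945 = 0.07756 mol/L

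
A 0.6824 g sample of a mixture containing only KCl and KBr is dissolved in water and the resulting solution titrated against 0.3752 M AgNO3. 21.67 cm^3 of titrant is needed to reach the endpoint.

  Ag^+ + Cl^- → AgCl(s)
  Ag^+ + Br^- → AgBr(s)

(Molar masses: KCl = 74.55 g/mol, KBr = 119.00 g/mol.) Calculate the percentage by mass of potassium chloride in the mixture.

70.08 %

n(AgNO3) = 0.02167 × 0.3752 = 8.131 × 10^-3 mol
Let x = n(KCl), y = n(KBr).
Titrant: 1x + 1y = 8.131 × 10^-3;  mass: 74.55x + 119.00y = 0.6824
Solving, x = 6.415 × 10^-3 mol, y = 1.716 × 10^-3 mol
mass of KCl = 6.415 × 10^-3 × 74.55 = 0.4782 g
% KCl = 0.4782 / 0.6824 × 100 = 70.08 %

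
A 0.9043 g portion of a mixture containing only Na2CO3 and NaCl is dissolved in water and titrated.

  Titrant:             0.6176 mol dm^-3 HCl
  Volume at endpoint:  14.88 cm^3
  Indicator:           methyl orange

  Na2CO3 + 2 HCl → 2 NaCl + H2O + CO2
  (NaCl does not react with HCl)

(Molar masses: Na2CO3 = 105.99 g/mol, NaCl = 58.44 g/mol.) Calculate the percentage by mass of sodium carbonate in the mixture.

n(HCl) = 0.01488 × 0.6176 = 9.190 × 10^-3 mol
Let x = n(Na2CO3), y = n(NaCl).
Titrant: 2x = 9.190 × 10^-3;  mass: 105.99x + 58.44y = 0.9043
Solving, x = 4.595 × 10^-3 mol, y = 7.140 × 10^-3 mol
mass of Na2CO3 = 4.595 × 10^-3 × 105.99 = 0.4870 g
% Na2CO3 = 0.4870 / 0.9043 × 100 = 53.86 %

53.86 %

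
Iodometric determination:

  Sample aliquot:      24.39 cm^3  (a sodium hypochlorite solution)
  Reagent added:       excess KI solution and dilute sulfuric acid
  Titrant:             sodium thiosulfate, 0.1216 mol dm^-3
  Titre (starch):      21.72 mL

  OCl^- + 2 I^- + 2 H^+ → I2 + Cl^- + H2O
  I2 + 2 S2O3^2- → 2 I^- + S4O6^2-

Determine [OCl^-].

n(S2O3^2-) = 0.02172 × 0.1216 = 2.641 × 10^-3 mol
n(I2) = n(S2O3^2-)/2 = 1.321 × 10^-3 mol
n(OCl^-) in the aliquot = 1.321 × 10^-3 mol (1:1 ratio)
[OCl^-] = 1.321 × 10^-3 / 0.02439 = 0.05414 mol/L

0.05414 mol/L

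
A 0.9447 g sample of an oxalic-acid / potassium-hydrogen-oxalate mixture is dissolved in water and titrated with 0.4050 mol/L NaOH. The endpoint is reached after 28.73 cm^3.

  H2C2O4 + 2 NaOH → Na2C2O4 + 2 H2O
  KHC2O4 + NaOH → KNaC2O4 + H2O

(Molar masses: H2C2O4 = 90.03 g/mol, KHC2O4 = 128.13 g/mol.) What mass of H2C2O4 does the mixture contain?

0.2958 g

n(NaOH) = 0.02873 × 0.4050 = 0.01164 mol
Let x = n(H2C2O4), y = n(KHC2O4).
Titrant: 2x + 1y = 0.01164;  mass: 90.03x + 128.13y = 0.9447
Solving, x = 3.286 × 10^-3 mol, y = 5.064 × 10^-3 mol
mass of H2C2O4 = 3.286 × 10^-3 × 90.03 = 0.2958 g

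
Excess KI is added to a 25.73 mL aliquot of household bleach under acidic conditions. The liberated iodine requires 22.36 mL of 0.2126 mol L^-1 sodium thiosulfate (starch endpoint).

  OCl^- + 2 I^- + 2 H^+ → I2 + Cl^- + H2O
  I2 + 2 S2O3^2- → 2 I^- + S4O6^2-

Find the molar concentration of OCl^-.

n(S2O3^2-) = 0.02236 × 0.2126 = 4.754 × 10^-3 mol
n(I2) = n(S2O3^2-)/2 = 2.377 × 10^-3 mol
n(OCl^-) in the aliquot = 2.377 × 10^-3 mol (1:1 ratio)
[OCl^-] = 2.377 × 10^-3 / 0.02573 = 0.09238 mol/L

0.09238 mol/L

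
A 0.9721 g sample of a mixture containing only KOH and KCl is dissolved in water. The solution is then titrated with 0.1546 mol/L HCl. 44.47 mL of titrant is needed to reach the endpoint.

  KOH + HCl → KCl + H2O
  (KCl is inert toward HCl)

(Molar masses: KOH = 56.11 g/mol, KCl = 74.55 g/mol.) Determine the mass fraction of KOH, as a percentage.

n(HCl) = 0.04447 × 0.1546 = 6.875 × 10^-3 mol
Let x = n(KOH), y = n(KCl).
Titrant: 1x = 6.875 × 10^-3;  mass: 56.11x + 74.55y = 0.9721
Solving, x = 6.875 × 10^-3 mol, y = 7.865 × 10^-3 mol
mass of KOH = 6.875 × 10^-3 × 56.11 = 0.3858 g
% KOH = 0.3858 / 0.9721 × 100 = 39.68 %

39.68 %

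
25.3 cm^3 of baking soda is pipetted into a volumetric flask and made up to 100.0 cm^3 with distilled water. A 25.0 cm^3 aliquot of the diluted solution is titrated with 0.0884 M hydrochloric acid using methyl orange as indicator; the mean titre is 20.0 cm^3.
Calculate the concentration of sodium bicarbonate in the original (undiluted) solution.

0.280 M

NaHCO3 + HCl → NaCl + H2O + CO2
n(HCl) = 0.0200 × 0.0884 = 1.77 × 10^-3 mol
n(NaHCO3) in the aliquot = 1.77 × 10^-3 mol (1:1 ratio)
[NaHCO3]_dilute = 1.77 × 10^-3 / 0.0250 = 0.0707 mol/L
Dilution factor = 100.0 / 25.3 = 3.953
[NaHCO3]_stock = 0.0707 × 3.953 = 0.280 mol/L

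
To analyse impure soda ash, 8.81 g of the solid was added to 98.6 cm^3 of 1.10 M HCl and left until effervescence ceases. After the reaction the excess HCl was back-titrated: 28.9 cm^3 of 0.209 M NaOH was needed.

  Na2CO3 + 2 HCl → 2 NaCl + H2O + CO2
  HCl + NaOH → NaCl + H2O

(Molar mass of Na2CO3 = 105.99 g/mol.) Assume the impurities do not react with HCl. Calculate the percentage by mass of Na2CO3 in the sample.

61.6 %

n(HCl) added = 0.0986 × 1.10 = 0.108 mol
n(NaOH) used in back-titration = 0.0289 × 0.209 = 6.04 × 10^-3 mol
n(HCl) left over = 6.04 × 10^-3 mol (1:1 ratio)
n(HCl) consumed by analyte = 0.108 − 6.04 × 10^-3 = 0.102 mol
From the 1:2 ratio, n(Na2CO3) = 1/2 × 0.102 = 0.0512 mol
mass of Na2CO3 = 0.0512 × 105.99 = 5.43 g
% Na2CO3 = 5.43 / 8.81 × 100 = 61.6 %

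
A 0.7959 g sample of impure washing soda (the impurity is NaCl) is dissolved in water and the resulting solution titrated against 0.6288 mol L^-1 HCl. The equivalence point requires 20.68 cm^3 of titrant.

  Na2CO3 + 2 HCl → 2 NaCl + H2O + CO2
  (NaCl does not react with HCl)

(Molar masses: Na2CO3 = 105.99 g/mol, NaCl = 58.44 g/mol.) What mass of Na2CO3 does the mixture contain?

0.6891 g

n(HCl) = 0.02068 × 0.6288 = 0.01300 mol
Let x = n(Na2CO3), y = n(NaCl).
Titrant: 2x = 0.01300;  mass: 105.99x + 58.44y = 0.7959
Solving, x = 6.502 × 10^-3 mol, y = 1.827 × 10^-3 mol
mass of Na2CO3 = 6.502 × 10^-3 × 105.99 = 0.6891 g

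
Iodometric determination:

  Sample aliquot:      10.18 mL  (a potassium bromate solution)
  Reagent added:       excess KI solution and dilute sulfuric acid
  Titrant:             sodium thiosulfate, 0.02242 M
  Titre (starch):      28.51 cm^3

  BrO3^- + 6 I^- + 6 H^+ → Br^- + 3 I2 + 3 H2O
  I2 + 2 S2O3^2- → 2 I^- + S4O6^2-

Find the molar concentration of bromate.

n(S2O3^2-) = 0.02851 × 0.02242 = 6.392 × 10^-4 mol
n(I2) = n(S2O3^2-)/2 = 3.196 × 10^-4 mol
From the 1:3 ratio, n(BrO3^-) in the aliquot = 1/3 × 3.196 × 10^-4 = 1.065 × 10^-4 mol
[BrO3^-] = 1.065 × 10^-4 / 0.01018 = 0.01046 mol/L

0.01046 M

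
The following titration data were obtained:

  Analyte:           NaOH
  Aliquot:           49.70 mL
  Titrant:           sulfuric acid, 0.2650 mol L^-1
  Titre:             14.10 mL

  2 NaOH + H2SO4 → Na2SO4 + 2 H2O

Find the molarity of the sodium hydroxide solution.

n(H2SO4) = 0.01410 L × 0.2650 mol/L = 3.736 × 10^-3 mol
From the 2:1 mole ratio, n(NaOH) = 2/1 × 3.736 × 10^-3 = 7.473 × 10^-3 mol
[NaOH] = 7.473 × 10^-3 mol / 0.04970 L = 0.1504 mol/L

0.1504 mol/L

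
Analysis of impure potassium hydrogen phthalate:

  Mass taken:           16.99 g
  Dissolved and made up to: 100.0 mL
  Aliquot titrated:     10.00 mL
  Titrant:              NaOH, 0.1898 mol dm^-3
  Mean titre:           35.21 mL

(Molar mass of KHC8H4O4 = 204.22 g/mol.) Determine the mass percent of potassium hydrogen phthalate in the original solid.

80.33 %

KHC8H4O4 + NaOH → KNaC8H4O4 + H2O
n(NaOH) per titration = 0.03521 × 0.1898 = 6.683 × 10^-3 mol
n(KHC8H4O4) in each aliquot = 6.683 × 10^-3 mol (1:1 ratio)
n(KHC8H4O4) in the whole flask = 6.683 × 10^-3 × 100.0/10.00 = 0.06683 mol
mass of KHC8H4O4 = 0.06683 × 204.22 = 13.65 g
% KHC8H4O4 = 13.65 / 16.99 × 100 = 80.33 %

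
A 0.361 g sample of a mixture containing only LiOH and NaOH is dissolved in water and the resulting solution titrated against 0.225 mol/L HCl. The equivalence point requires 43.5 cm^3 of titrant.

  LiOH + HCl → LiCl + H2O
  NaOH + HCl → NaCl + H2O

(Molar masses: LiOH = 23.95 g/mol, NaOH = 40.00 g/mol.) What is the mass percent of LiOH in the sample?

n(HCl) = 0.0435 × 0.225 = 9.79 × 10^-3 mol
Let x = n(LiOH), y = n(NaOH).
Titrant: 1x + 1y = 9.79 × 10^-3;  mass: 23.95x + 40.00y = 0.361
Solving, x = 1.90 × 10^-3 mol, y = 7.89 × 10^-3 mol
mass of LiOH = 1.90 × 10^-3 × 23.95 = 0.0455 g
% LiOH = 0.0455 / 0.361 × 100 = 12.6 %

12.6 %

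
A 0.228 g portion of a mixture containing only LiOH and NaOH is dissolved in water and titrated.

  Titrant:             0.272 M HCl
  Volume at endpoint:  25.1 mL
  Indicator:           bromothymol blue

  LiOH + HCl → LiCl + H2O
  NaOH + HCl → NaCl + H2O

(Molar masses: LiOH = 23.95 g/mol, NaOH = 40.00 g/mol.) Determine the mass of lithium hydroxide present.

0.0673 g

n(HCl) = 0.0251 × 0.272 = 6.83 × 10^-3 mol
Let x = n(LiOH), y = n(NaOH).
Titrant: 1x + 1y = 6.83 × 10^-3;  mass: 23.95x + 40.00y = 0.228
Solving, x = 2.81 × 10^-3 mol, y = 4.02 × 10^-3 mol
mass of LiOH = 2.81 × 10^-3 × 23.95 = 0.0673 g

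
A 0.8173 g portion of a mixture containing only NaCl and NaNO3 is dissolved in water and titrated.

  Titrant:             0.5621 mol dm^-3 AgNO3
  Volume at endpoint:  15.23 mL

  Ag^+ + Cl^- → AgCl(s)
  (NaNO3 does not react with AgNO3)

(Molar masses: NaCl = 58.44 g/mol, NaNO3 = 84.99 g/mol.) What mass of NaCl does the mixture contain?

n(AgNO3) = 0.01523 × 0.5621 = 8.561 × 10^-3 mol
Let x = n(NaCl), y = n(NaNO3).
Titrant: 1x = 8.561 × 10^-3;  mass: 58.44x + 84.99y = 0.8173
Solving, x = 8.561 × 10^-3 mol, y = 3.730 × 10^-3 mol
mass of NaCl = 8.561 × 10^-3 × 58.44 = 0.5003 g

0.5003 g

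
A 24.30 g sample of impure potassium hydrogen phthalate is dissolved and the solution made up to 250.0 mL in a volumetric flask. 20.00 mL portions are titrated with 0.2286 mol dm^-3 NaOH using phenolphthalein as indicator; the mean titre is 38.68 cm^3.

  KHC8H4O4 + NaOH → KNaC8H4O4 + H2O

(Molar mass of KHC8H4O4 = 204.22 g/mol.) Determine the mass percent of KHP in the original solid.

92.89 %

n(NaOH) per titration = 0.03868 × 0.2286 = 8.842 × 10^-3 mol
n(KHC8H4O4) in each aliquot = 8.842 × 10^-3 mol (1:1 ratio)
n(KHC8H4O4) in the whole flask = 8.842 × 10^-3 × 250.0/20.00 = 0.1105 mol
mass of KHC8H4O4 = 0.1105 × 204.22 = 22.57 g
% KHC8H4O4 = 22.57 / 24.30 × 100 = 92.89 %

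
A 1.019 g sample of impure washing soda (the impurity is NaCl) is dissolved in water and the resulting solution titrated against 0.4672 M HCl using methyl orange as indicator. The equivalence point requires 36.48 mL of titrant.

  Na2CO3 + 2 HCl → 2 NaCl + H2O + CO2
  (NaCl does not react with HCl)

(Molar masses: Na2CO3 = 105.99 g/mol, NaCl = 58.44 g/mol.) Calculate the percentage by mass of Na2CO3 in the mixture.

88.64 %

n(HCl) = 0.03648 × 0.4672 = 0.01704 mol
Let x = n(Na2CO3), y = n(NaCl).
Titrant: 2x = 0.01704;  mass: 105.99x + 58.44y = 1.019
Solving, x = 8.522 × 10^-3 mol, y = 1.981 × 10^-3 mol
mass of Na2CO3 = 8.522 × 10^-3 × 105.99 = 0.9032 g
% Na2CO3 = 0.9032 / 1.019 × 100 = 88.64 %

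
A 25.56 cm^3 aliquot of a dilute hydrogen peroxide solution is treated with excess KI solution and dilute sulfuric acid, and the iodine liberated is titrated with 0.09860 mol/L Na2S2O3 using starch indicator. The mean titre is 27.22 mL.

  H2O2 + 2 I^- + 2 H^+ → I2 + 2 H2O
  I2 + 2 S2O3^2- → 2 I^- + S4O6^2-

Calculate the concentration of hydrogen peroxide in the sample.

n(S2O3^2-) = 0.02722 × 0.09860 = 2.684 × 10^-3 mol
n(I2) = n(S2O3^2-)/2 = 1.342 × 10^-3 mol
n(H2O2) in the aliquot = 1.342 × 10^-3 mol (1:1 ratio)
[H2O2] = 1.342 × 10^-3 / 0.02556 = 0.05250 mol/L

0.05250 mol/L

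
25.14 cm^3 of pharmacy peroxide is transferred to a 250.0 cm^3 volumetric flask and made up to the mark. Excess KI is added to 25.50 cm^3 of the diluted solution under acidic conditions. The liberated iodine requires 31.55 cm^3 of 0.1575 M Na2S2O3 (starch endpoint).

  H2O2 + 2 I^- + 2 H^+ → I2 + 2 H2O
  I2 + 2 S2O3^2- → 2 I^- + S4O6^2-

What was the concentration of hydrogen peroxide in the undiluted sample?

n(S2O3^2-) = 0.03155 × 0.1575 = 4.969 × 10^-3 mol
n(I2) = n(S2O3^2-)/2 = 2.485 × 10^-3 mol
n(H2O2) in the aliquot = 2.485 × 10^-3 mol (1:1 ratio)
[H2O2]_dilute = 2.485 × 10^-3 / 0.02550 = 0.09743 mol/L
[H2O2]_original = 0.09743 × 250.0/25.14 = 0.9689 mol/L

0.9689 M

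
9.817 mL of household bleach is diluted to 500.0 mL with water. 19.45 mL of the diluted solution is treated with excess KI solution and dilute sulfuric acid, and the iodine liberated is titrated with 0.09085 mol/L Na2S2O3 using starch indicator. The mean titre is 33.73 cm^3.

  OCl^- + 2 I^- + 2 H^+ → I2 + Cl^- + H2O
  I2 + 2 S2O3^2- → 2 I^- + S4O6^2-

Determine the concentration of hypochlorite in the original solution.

n(S2O3^2-) = 0.03373 × 0.09085 = 3.064 × 10^-3 mol
n(I2) = n(S2O3^2-)/2 = 1.532 × 10^-3 mol
n(OCl^-) in the aliquot = 1.532 × 10^-3 mol (1:1 ratio)
[OCl^-]_dilute = 1.532 × 10^-3 / 0.01945 = 0.07878 mol/L
[OCl^-]_original = 0.07878 × 500.0/9.817 = 4.012 mol/L

4.012 mol/L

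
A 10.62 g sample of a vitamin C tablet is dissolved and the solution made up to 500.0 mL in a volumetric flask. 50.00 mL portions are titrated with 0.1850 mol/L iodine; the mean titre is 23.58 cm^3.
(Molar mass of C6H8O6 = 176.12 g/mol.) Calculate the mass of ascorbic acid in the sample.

7.683 g

C6H8O6 + I2 → C6H6O6 + 2 HI
n(I2) per titration = 0.02358 × 0.1850 = 4.362 × 10^-3 mol
n(C6H8O6) in each aliquot = 4.362 × 10^-3 mol (1:1 ratio)
n(C6H8O6) in the whole flask = 4.362 × 10^-3 × 500.0/50.00 = 0.04362 mol
mass of C6H8O6 = 0.04362 × 176.12 = 7.683 g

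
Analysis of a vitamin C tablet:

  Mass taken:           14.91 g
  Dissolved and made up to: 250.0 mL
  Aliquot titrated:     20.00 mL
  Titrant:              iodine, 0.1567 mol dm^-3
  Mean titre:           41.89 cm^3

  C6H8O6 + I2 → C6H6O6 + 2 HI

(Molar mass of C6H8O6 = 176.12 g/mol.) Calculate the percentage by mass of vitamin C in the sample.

n(I2) per titration = 0.04189 × 0.1567 = 6.564 × 10^-3 mol
n(C6H8O6) in each aliquot = 6.564 × 10^-3 mol (1:1 ratio)
n(C6H8O6) in the whole flask = 6.564 × 10^-3 × 250.0/20.00 = 0.08205 mol
mass of C6H8O6 = 0.08205 × 176.12 = 14.45 g
% C6H8O6 = 14.45 / 14.91 × 100 = 96.92 %

96.92 %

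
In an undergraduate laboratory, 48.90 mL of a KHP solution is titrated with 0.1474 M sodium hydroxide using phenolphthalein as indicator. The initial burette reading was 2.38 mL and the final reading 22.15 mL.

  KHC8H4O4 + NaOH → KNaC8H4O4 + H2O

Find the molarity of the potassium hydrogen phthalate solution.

0.05959 M

n(NaOH) = 0.01977 L × 0.1474 mol/L = 2.914 × 10^-3 mol
n(KHC8H4O4) = 2.914 × 10^-3 mol (1:1 mole ratio)
[KHC8H4O4] = 2.914 × 10^-3 mol / 0.04890 L = 0.05959 mol/L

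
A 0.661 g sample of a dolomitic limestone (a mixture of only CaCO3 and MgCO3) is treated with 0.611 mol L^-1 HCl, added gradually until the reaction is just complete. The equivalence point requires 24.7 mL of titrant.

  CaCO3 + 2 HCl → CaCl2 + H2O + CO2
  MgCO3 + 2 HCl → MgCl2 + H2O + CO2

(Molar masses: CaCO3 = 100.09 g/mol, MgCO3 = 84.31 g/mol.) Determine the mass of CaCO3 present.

0.157 g

n(HCl) = 0.0247 × 0.611 = 0.0151 mol
Let x = n(CaCO3), y = n(MgCO3).
Titrant: 2x + 2y = 0.0151;  mass: 100.09x + 84.31y = 0.661
Solving, x = 1.57 × 10^-3 mol, y = 5.97 × 10^-3 mol
mass of CaCO3 = 1.57 × 10^-3 × 100.09 = 0.157 g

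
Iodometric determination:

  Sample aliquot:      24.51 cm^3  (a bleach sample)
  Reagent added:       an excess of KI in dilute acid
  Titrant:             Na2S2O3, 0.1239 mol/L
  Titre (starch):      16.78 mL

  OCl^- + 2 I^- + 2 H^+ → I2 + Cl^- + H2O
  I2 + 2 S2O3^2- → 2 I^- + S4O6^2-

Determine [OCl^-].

n(S2O3^2-) = 0.01678 × 0.1239 = 2.079 × 10^-3 mol
n(I2) = n(S2O3^2-)/2 = 1.040 × 10^-3 mol
n(OCl^-) in the aliquot = 1.040 × 10^-3 mol (1:1 ratio)
[OCl^-] = 1.040 × 10^-3 / 0.02451 = 0.04241 mol/L

0.04241 mol/L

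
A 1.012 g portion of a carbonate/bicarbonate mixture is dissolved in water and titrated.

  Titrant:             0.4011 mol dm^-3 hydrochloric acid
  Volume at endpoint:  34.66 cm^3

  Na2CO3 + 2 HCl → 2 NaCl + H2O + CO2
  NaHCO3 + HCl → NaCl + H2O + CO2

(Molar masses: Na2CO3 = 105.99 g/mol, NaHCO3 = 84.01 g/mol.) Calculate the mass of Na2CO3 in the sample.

n(HCl) = 0.03466 × 0.4011 = 0.01390 mol
Let x = n(Na2CO3), y = n(NaHCO3).
Titrant: 2x + 1y = 0.01390;  mass: 105.99x + 84.01y = 1.012
Solving, x = 2.514 × 10^-3 mol, y = 8.875 × 10^-3 mol
mass of Na2CO3 = 2.514 × 10^-3 × 105.99 = 0.2664 g

0.2664 g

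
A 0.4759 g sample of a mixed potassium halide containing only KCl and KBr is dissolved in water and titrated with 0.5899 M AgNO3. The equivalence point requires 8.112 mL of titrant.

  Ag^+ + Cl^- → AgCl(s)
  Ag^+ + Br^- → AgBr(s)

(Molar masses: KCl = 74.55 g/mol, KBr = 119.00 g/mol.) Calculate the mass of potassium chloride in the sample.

0.1569 g

n(AgNO3) = 0.008112 × 0.5899 = 4.785 × 10^-3 mol
Let x = n(KCl), y = n(KBr).
Titrant: 1x + 1y = 4.785 × 10^-3;  mass: 74.55x + 119.00y = 0.4759
Solving, x = 2.105 × 10^-3 mol, y = 2.681 × 10^-3 mol
mass of KCl = 2.105 × 10^-3 × 74.55 = 0.1569 g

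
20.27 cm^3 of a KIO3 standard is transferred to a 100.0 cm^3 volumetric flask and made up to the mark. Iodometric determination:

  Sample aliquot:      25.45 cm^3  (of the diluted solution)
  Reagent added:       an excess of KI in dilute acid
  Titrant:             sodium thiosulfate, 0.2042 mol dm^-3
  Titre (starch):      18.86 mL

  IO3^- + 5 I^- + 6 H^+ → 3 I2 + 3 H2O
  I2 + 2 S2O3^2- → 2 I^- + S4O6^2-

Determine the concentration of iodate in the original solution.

0.1244 mol/L

n(S2O3^2-) = 0.01886 × 0.2042 = 3.851 × 10^-3 mol
n(I2) = n(S2O3^2-)/2 = 1.926 × 10^-3 mol
From the 1:3 ratio, n(IO3^-) in the aliquot = 1/3 × 1.926 × 10^-3 = 6.419 × 10^-4 mol
[IO3^-]_dilute = 6.419 × 10^-4 / 0.02545 = 0.02522 mol/L
[IO3^-]_original = 0.02522 × 100.0/20.27 = 0.1244 mol/L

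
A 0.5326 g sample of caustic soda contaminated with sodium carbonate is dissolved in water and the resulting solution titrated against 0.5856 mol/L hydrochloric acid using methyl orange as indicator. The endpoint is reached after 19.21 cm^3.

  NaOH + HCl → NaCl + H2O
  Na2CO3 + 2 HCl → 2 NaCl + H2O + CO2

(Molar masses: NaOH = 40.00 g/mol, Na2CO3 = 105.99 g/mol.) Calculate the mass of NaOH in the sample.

0.1956 g

n(HCl) = 0.01921 × 0.5856 = 0.01125 mol
Let x = n(NaOH), y = n(Na2CO3).
Titrant: 1x + 2y = 0.01125;  mass: 40.00x + 105.99y = 0.5326
Solving, x = 4.891 × 10^-3 mol, y = 3.179 × 10^-3 mol
mass of NaOH = 4.891 × 10^-3 × 40.00 = 0.1956 g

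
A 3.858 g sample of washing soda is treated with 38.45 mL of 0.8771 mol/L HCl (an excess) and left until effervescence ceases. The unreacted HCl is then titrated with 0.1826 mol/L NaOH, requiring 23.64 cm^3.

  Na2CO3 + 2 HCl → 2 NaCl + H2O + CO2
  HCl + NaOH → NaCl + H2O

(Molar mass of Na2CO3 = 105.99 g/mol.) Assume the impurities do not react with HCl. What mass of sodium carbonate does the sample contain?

1.558 g

n(HCl) added = 0.03845 × 0.8771 = 0.03372 mol
n(NaOH) used in back-titration = 0.02364 × 0.1826 = 4.317 × 10^-3 mol
n(HCl) left over = 4.317 × 10^-3 mol (1:1 ratio)
n(HCl) consumed by analyte = 0.03372 − 4.317 × 10^-3 = 0.02941 mol
From the 1:2 ratio, n(Na2CO3) = 1/2 × 0.02941 = 0.01470 mol
mass of Na2CO3 = 0.01470 × 105.99 = 1.558 g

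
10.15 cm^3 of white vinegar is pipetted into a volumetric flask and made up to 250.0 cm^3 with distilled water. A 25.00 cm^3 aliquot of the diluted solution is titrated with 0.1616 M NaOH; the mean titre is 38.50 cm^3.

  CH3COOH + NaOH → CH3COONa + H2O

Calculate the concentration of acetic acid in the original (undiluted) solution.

6.130 M

n(NaOH) = 0.03850 × 0.1616 = 6.222 × 10^-3 mol
n(CH3COOH) in the aliquot = 6.222 × 10^-3 mol (1:1 ratio)
[CH3COOH]_dilute = 6.222 × 10^-3 / 0.02500 = 0.2489 mol/L
Dilution factor = 250.0 / 10.15 = 24.63
[CH3COOH]_stock = 0.2489 × 24.63 = 6.130 mol/L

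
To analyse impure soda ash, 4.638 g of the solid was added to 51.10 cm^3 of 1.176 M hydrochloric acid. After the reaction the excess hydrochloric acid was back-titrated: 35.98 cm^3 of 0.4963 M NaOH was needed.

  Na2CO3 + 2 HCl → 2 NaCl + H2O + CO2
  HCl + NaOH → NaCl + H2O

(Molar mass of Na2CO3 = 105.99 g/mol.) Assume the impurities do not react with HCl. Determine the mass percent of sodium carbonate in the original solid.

n(HCl) added = 0.05110 × 1.176 = 0.06009 mol
n(NaOH) used in back-titration = 0.03598 × 0.4963 = 0.01786 mol
n(HCl) left over = 0.01786 mol (1:1 ratio)
n(HCl) consumed by analyte = 0.06009 − 0.01786 = 0.04224 mol
From the 1:2 ratio, n(Na2CO3) = 1/2 × 0.04224 = 0.02112 mol
mass of Na2CO3 = 0.02112 × 105.99 = 2.238 g
% Na2CO3 = 2.238 / 4.638 × 100 = 48.26 %

48.26 %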